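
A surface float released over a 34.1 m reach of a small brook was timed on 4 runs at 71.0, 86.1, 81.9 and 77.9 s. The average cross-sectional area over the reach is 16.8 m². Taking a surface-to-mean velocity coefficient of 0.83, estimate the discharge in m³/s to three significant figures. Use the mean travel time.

6.00 m³/s

t̄ = (71.0 + 86.1 + 81.9 + 77.9) / 4 = 79.225 s
v_surface = L / t̄ = 34.1 / 79.225 = 0.4304 m/s
v_mean = 0.83 × 0.4304 = 0.3572 m/s
Q = A × v_mean = 16.8 × 0.3572 = 6.002 m³/s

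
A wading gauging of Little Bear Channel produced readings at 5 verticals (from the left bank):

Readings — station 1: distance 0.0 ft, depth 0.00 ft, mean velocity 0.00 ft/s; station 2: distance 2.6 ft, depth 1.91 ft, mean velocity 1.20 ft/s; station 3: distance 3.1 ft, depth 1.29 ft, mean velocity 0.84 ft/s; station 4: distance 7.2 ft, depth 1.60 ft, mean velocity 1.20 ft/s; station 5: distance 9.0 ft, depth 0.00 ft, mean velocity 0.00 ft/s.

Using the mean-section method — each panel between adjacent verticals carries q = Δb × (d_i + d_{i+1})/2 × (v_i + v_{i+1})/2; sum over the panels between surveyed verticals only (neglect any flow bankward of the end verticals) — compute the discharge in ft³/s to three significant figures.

9.21 ft³/s

Panel 1-2: Δb = 2.6 ft, d̄ = (0.00+1.91)/2 = 0.955, v̄ = (0.00+1.20)/2 = 0.6 → q = 2.6×0.955×0.6 = 1.490 ft³/s
Panel 2-3: Δb = 0.5 ft, d̄ = (1.91+1.29)/2 = 1.6, v̄ = (1.20+0.84)/2 = 1.02 → q = 0.5×1.6×1.02 = 0.8160 ft³/s
Panel 3-4: Δb = 4.1 ft, d̄ = (1.29+1.60)/2 = 1.445, v̄ = (0.84+1.20)/2 = 1.02 → q = 4.1×1.445×1.02 = 6.043 ft³/s
Panel 4-5: Δb = 1.8 ft, d̄ = (1.60+0.00)/2 = 0.8, v̄ = (1.20+0.00)/2 = 0.6 → q = 1.8×0.8×0.6 = 0.8640 ft³/s
Q = Σ q = 9.213 ft³/s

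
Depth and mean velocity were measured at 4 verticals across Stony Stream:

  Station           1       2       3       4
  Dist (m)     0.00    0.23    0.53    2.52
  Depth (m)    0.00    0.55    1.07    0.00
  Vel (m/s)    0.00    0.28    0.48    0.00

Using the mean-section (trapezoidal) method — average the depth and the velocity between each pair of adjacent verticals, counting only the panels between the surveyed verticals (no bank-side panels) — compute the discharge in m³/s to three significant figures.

Panel 1-2: Δb = 0.23 m, d̄ = (0.00+0.55)/2 = 0.275, v̄ = (0.00+0.28)/2 = 0.14 → q = 0.23×0.275×0.14 = 0.008855 m³/s
Panel 2-3: Δb = 0.3 m, d̄ = (0.55+1.07)/2 = 0.81, v̄ = (0.28+0.48)/2 = 0.38 → q = 0.3×0.81×0.38 = 0.09234 m³/s
Panel 3-4: Δb = 1.99 m, d̄ = (1.07+0.00)/2 = 0.535, v̄ = (0.48+0.00)/2 = 0.24 → q = 1.99×0.535×0.24 = 0.2555 m³/s
Q = Σ q = 0.3567 m³/s

0.357 m³/s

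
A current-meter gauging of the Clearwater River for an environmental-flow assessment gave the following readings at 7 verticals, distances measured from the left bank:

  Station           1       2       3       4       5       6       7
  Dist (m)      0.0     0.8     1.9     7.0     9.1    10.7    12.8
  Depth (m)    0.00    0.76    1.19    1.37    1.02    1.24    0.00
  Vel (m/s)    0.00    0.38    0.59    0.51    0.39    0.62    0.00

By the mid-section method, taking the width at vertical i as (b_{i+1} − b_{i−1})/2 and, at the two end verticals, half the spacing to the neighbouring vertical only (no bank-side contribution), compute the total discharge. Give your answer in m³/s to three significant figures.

7.12 m³/s

w_2 = (1.9 − 0.0)/2 = 0.95 m; q_2 = 0.38 × 0.76 × 0.95 = 0.2744 m³/s
w_3 = (7.0 − 0.8)/2 = 3.1 m; q_3 = 0.59 × 1.19 × 3.1 = 2.177 m³/s
w_4 = (9.1 − 1.9)/2 = 3.6 m; q_4 = 0.51 × 1.37 × 3.6 = 2.515 m³/s
w_5 = (10.7 − 7.0)/2 = 1.85 m; q_5 = 0.39 × 1.02 × 1.85 = 0.7359 m³/s
w_6 = (12.8 − 9.1)/2 = 1.85 m; q_6 = 0.62 × 1.24 × 1.85 = 1.422 m³/s
Stations 1, 7 contribute zero (depth or velocity is 0).
Q = Σ qᵢ = 7.124 m³/s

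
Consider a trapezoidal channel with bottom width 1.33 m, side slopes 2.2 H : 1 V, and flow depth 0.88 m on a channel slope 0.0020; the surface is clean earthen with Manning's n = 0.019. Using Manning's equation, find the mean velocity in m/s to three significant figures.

1.51 m/s

A = (b + z·y)·y = (1.33 + 2.2×0.88)×0.88 = 2.874 m²
P = b + 2y√(1+z²) = 1.33 + 2×0.88×√(1+2.2²) = 5.583 m
R = A/P = 2.874/5.583 = 0.5148 m
Q = (1/n)·A·R^(2/3)·S^(1/2) = (1/0.019) × 2.874 × 0.5148^(2/3) × 0.0020^(1/2) = 4.345 m³/s
V = Q/A = 4.345/2.874 = 1.512 m/s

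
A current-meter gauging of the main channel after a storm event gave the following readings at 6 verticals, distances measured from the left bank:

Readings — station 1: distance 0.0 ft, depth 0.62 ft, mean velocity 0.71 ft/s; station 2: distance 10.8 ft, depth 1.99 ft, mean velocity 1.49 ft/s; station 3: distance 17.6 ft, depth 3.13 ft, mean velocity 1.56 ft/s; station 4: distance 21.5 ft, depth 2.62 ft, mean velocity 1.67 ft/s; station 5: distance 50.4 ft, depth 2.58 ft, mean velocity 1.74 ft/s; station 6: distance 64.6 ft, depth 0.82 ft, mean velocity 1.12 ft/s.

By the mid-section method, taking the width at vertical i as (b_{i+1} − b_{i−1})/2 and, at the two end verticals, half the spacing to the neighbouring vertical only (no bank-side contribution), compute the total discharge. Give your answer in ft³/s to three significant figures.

230 ft³/s

w_1 = (10.8 − 0.0)/2 = 5.4 ft; q_1 = 0.71 × 0.62 × 5.4 = 2.377 ft³/s
w_2 = (17.6 − 0.0)/2 = 8.8 ft; q_2 = 1.49 × 1.99 × 8.8 = 26.09 ft³/s
w_3 = (21.5 − 10.8)/2 = 5.35 ft; q_3 = 1.56 × 3.13 × 5.35 = 26.12 ft³/s
w_4 = (50.4 − 17.6)/2 = 16.4 ft; q_4 = 1.67 × 2.62 × 16.4 = 71.76 ft³/s
w_5 = (64.6 − 21.5)/2 = 21.55 ft; q_5 = 1.74 × 2.58 × 21.55 = 96.74 ft³/s
w_6 = (64.6 − 50.4)/2 = 7.1 ft; q_6 = 1.12 × 0.82 × 7.1 = 6.521 ft³/s
Q = Σ qᵢ = 229.6 ft³/s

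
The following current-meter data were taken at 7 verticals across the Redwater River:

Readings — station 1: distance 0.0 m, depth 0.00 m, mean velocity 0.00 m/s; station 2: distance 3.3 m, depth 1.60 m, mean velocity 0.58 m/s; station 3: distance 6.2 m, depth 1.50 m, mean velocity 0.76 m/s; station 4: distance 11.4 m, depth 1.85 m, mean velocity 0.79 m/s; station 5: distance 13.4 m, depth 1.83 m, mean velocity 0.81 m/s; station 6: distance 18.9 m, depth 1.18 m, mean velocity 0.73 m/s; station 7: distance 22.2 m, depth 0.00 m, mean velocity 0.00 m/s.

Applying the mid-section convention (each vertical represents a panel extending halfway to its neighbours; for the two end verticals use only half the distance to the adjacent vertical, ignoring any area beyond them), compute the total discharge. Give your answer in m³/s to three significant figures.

w_2 = (6.2 − 0.0)/2 = 3.1 m; q_2 = 0.58 × 1.60 × 3.1 = 2.877 m³/s
w_3 = (11.4 − 3.3)/2 = 4.05 m; q_3 = 0.76 × 1.50 × 4.05 = 4.617 m³/s
w_4 = (13.4 − 6.2)/2 = 3.6 m; q_4 = 0.79 × 1.85 × 3.6 = 5.261 m³/s
w_5 = (18.9 − 11.4)/2 = 3.75 m; q_5 = 0.81 × 1.83 × 3.75 = 5.559 m³/s
w_6 = (22.2 − 13.4)/2 = 4.4 m; q_6 = 0.73 × 1.18 × 4.4 = 3.790 m³/s
Stations 1, 7 contribute zero (depth or velocity is 0).
Q = Σ qᵢ = 22.10 m³/s

22.1 m³/s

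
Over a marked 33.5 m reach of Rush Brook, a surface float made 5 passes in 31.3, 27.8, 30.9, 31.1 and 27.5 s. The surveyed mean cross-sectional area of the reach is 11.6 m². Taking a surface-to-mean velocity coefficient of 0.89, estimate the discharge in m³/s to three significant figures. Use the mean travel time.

11.6 m³/s

t̄ = (31.3 + 27.8 + 30.9 + 31.1 + 27.5) / 5 = 29.72 s
v_surface = L / t̄ = 33.5 / 29.72 = 1.127 m/s
v_mean = 0.89 × 1.127 = 1.003 m/s
Q = A × v_mean = 11.6 × 1.003 = 11.64 m³/s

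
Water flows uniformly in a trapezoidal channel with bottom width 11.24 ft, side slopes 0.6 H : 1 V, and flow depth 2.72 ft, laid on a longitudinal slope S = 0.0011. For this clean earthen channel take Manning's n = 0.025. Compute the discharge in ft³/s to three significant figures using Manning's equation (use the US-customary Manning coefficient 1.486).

A = (b + z·y)·y = (11.24 + 0.6×2.72)×2.72 = 35.01 ft²
P = b + 2y√(1+z²) = 11.24 + 2×2.72×√(1+0.6²) = 17.58 ft
R = A/P = 35.01/17.58 = 1.991 ft
Q = (1.486/n)·A·R^(2/3)·S^(1/2) = (1.486/0.025) × 35.01 × 1.991^(2/3) × 0.0011^(1/2) = 109.2 ft³/s

109 ft³/s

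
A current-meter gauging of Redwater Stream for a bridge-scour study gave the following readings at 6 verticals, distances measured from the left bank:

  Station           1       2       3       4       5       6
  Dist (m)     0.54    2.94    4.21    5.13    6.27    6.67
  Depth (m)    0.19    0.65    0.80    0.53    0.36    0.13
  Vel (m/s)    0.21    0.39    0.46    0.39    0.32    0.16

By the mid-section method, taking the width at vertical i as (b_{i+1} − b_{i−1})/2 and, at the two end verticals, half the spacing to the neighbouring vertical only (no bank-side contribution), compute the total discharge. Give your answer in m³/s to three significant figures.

w_1 = (2.94 − 0.54)/2 = 1.2 m; q_1 = 0.21 × 0.19 × 1.2 = 0.04788 m³/s
w_2 = (4.21 − 0.54)/2 = 1.835 m; q_2 = 0.39 × 0.65 × 1.835 = 0.4652 m³/s
w_3 = (5.13 − 2.94)/2 = 1.095 m; q_3 = 0.46 × 0.80 × 1.095 = 0.4030 m³/s
w_4 = (6.27 − 4.21)/2 = 1.03 m; q_4 = 0.39 × 0.53 × 1.03 = 0.2129 m³/s
w_5 = (6.67 − 5.13)/2 = 0.77 m; q_5 = 0.32 × 0.36 × 0.77 = 0.08870 m³/s
w_6 = (6.67 − 6.27)/2 = 0.2 m; q_6 = 0.16 × 0.13 × 0.2 = 0.004160 m³/s
Q = Σ qᵢ = 1.222 m³/s

1.22 m³/s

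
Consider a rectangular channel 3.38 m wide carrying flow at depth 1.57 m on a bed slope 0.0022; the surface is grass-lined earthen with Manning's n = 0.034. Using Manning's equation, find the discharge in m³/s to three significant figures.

A = b·y = 3.38 × 1.57 = 5.307 m²
P = b + 2y = 3.38 + 2×1.57 = 6.520 m
R = A/P = 5.307/6.520 = 0.8139 m
Q = (1/n)·A·R^(2/3)·S^(1/2) = (1/0.034) × 5.307 × 0.8139^(2/3) × 0.0022^(1/2) = 6.382 m³/s

6.38 m³/s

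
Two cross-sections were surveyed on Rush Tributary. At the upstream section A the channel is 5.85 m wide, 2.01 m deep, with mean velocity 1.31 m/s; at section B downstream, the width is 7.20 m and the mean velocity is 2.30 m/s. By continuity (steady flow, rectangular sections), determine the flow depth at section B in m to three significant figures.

0.930 m

Q = A₁V₁ = (5.85×2.01) × 1.31 = 15.40 m³/s
d₂ = Q/(b₂ V₂) = 15.40/(7.20×2.30) = 0.9302 m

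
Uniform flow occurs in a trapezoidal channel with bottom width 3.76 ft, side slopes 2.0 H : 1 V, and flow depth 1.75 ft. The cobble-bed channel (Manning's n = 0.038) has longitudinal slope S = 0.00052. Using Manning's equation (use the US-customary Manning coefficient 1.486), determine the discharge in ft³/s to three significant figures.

12.0 ft³/s

A = (b + z·y)·y = (3.76 + 2.0×1.75)×1.75 = 12.71 ft²
P = b + 2y√(1+z²) = 3.76 + 2×1.75×√(1+2.0²) = 11.59 ft
R = A/P = 12.71/11.59 = 1.097 ft
Q = (1.486/n)·A·R^(2/3)·S^(1/2) = (1.486/0.038) × 12.71 × 1.097^(2/3) × 0.00052^(1/2) = 12.05 ft³/s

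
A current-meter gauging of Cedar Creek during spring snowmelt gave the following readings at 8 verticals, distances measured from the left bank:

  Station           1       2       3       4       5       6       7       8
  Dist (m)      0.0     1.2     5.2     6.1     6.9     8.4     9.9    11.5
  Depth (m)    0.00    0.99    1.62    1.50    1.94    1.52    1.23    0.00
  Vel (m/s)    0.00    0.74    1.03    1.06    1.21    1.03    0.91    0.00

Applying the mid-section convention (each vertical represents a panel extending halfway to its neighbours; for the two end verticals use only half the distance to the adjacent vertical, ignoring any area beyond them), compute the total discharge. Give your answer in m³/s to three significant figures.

14.1 m³/s

w_2 = (5.2 − 0.0)/2 = 2.6 m; q_2 = 0.74 × 0.99 × 2.6 = 1.905 m³/s
w_3 = (6.1 − 1.2)/2 = 2.45 m; q_3 = 1.03 × 1.62 × 2.45 = 4.088 m³/s
w_4 = (6.9 − 5.2)/2 = 0.85 m; q_4 = 1.06 × 1.50 × 0.85 = 1.352 m³/s
w_5 = (8.4 − 6.1)/2 = 1.15 m; q_5 = 1.21 × 1.94 × 1.15 = 2.700 m³/s
w_6 = (9.9 − 6.9)/2 = 1.5 m; q_6 = 1.03 × 1.52 × 1.5 = 2.348 m³/s
w_7 = (11.5 − 8.4)/2 = 1.55 m; q_7 = 0.91 × 1.23 × 1.55 = 1.735 m³/s
Stations 1, 8 contribute zero (depth or velocity is 0).
Q = Σ qᵢ = 14.13 m³/s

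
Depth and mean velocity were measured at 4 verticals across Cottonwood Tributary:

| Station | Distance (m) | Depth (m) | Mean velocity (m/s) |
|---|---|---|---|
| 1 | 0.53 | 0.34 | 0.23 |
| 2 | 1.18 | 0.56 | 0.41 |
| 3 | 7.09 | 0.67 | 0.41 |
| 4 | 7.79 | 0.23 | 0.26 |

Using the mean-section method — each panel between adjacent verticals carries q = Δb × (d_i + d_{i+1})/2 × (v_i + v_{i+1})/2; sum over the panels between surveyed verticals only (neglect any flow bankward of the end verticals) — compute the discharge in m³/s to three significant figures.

Panel 1-2: Δb = 0.65 m, d̄ = (0.34+0.56)/2 = 0.45, v̄ = (0.23+0.41)/2 = 0.32 → q = 0.65×0.45×0.32 = 0.09360 m³/s
Panel 2-3: Δb = 5.91 m, d̄ = (0.56+0.67)/2 = 0.615, v̄ = (0.41+0.41)/2 = 0.41 → q = 5.91×0.615×0.41 = 1.490 m³/s
Panel 3-4: Δb = 0.7 m, d̄ = (0.67+0.23)/2 = 0.45, v̄ = (0.41+0.26)/2 = 0.335 → q = 0.7×0.45×0.335 = 0.1055 m³/s
Q = Σ q = 1.689 m³/s

1.69 m³/s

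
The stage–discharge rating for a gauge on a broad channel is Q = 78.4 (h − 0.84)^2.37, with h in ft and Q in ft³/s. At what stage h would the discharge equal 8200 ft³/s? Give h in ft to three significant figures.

7.95 ft

h − h₀ = (Q/C)^(1/b) = (8200/78.4)^(1/2.37) = 7.114 ft
h = 0.84 + 7.114 = 7.954 ft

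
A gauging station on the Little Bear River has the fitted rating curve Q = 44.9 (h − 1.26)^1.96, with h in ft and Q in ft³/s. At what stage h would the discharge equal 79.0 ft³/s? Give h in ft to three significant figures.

2.59 ft

h − h₀ = (Q/C)^(1/b) = (79.0/44.9)^(1/1.96) = 1.334 ft
h = 1.26 + 1.334 = 2.594 ft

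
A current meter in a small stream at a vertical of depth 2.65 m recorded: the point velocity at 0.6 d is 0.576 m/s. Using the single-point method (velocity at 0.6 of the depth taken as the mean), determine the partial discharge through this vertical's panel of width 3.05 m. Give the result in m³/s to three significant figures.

v̄ = v₀.₆ = 0.576 m/s
q = v̄ × d × w = 0.5760 × 2.65 × 3.05 = 4.656 m³/s

4.66 m³/s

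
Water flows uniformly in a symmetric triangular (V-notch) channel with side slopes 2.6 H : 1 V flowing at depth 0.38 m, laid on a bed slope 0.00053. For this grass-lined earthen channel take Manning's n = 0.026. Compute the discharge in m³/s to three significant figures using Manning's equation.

0.105 m³/s

A = z·y² = 2.6×0.38² = 0.3754 m²
P = 2y√(1+z²) = 2×0.38×√(1+2.6²) = 2.117 m
R = A/P = 0.3754/2.117 = 0.1773 m
Q = (1/n)·A·R^(2/3)·S^(1/2) = (1/0.026) × 0.3754 × 0.1773^(2/3) × 0.00053^(1/2) = 0.1049 m³/s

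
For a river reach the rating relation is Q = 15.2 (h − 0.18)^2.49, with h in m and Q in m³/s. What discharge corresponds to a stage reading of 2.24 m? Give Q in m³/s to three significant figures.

91.9 m³/s

Q = 15.2 × (2.24 − 0.18)^2.49 = 15.2 × 2.06^2.49 = 91.91 m³/s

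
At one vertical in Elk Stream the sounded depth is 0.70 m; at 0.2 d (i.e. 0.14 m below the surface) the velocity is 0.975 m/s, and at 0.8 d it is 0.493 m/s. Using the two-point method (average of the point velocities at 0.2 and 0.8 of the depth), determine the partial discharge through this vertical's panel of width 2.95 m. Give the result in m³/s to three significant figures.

1.52 m³/s

v̄ = (0.975 + 0.493) / 2 = 0.7340 m/s
q = v̄ × d × w = 0.7340 × 0.70 × 2.95 = 1.516 m³/s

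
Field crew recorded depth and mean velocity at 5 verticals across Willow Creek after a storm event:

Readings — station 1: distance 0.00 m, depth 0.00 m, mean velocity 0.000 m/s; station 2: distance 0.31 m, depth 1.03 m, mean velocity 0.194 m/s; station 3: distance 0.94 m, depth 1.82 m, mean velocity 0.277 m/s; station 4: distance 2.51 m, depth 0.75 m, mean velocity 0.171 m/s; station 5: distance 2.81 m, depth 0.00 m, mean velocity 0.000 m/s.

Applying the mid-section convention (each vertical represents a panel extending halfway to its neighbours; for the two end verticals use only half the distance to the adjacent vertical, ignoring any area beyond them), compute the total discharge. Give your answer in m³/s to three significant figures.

w_2 = (0.94 − 0.00)/2 = 0.47 m; q_2 = 0.194 × 1.03 × 0.47 = 0.09392 m³/s
w_3 = (2.51 − 0.31)/2 = 1.1 m; q_3 = 0.277 × 1.82 × 1.1 = 0.5546 m³/s
w_4 = (2.81 − 0.94)/2 = 0.935 m; q_4 = 0.171 × 0.75 × 0.935 = 0.1199 m³/s
Stations 1, 5 contribute zero (depth or velocity is 0).
Q = Σ qᵢ = 0.7684 m³/s

0.768 m³/s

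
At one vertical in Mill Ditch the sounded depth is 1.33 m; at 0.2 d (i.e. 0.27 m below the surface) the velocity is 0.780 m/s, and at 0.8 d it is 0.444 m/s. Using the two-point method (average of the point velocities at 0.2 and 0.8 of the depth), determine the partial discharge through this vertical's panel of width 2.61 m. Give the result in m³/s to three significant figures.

2.12 m³/s

v̄ = (0.780 + 0.444) / 2 = 0.6120 m/s
q = v̄ × d × w = 0.6120 × 1.33 × 2.61 = 2.124 m³/s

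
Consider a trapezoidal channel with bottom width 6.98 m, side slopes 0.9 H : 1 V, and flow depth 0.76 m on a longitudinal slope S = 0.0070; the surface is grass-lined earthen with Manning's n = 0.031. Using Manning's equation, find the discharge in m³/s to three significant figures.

11.7 m³/s

A = (b + z·y)·y = (6.98 + 0.9×0.76)×0.76 = 5.825 m²
P = b + 2y√(1+z²) = 6.98 + 2×0.76×√(1+0.9²) = 9.025 m
R = A/P = 5.825/9.025 = 0.6454 m
Q = (1/n)·A·R^(2/3)·S^(1/2) = (1/0.031) × 5.825 × 0.6454^(2/3) × 0.0070^(1/2) = 11.74 m³/s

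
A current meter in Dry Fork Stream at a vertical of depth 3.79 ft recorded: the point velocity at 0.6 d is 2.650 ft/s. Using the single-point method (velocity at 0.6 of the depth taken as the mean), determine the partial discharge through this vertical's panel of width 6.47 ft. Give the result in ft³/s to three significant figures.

v̄ = v₀.₆ = 2.650 ft/s
q = v̄ × d × w = 2.650 × 3.79 × 6.47 = 64.98 ft³/s

65.0 ft³/s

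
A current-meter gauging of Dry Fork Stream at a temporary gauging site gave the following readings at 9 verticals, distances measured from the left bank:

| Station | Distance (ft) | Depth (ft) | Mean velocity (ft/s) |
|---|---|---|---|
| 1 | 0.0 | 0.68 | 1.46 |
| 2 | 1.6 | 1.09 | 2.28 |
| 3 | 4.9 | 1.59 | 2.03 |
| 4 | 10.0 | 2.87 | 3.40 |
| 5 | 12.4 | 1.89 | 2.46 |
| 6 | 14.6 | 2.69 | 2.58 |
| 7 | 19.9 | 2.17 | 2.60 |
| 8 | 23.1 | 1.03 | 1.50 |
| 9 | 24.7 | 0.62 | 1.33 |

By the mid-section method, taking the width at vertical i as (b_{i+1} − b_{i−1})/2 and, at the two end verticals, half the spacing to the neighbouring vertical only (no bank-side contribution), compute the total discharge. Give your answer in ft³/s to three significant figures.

122 ft³/s

w_1 = (1.6 − 0.0)/2 = 0.8 ft; q_1 = 1.46 × 0.68 × 0.8 = 0.7942 ft³/s
w_2 = (4.9 − 0.0)/2 = 2.45 ft; q_2 = 2.28 × 1.09 × 2.45 = 6.089 ft³/s
w_3 = (10.0 − 1.6)/2 = 4.2 ft; q_3 = 2.03 × 1.59 × 4.2 = 13.56 ft³/s
w_4 = (12.4 − 4.9)/2 = 3.75 ft; q_4 = 3.40 × 2.87 × 3.75 = 36.59 ft³/s
w_5 = (14.6 − 10.0)/2 = 2.3 ft; q_5 = 2.46 × 1.89 × 2.3 = 10.69 ft³/s
w_6 = (19.9 − 12.4)/2 = 3.75 ft; q_6 = 2.58 × 2.69 × 3.75 = 26.03 ft³/s
w_7 = (23.1 − 14.6)/2 = 4.25 ft; q_7 = 2.60 × 2.17 × 4.25 = 23.98 ft³/s
w_8 = (24.7 − 19.9)/2 = 2.4 ft; q_8 = 1.50 × 1.03 × 2.4 = 3.708 ft³/s
w_9 = (24.7 − 23.1)/2 = 0.8 ft; q_9 = 1.33 × 0.62 × 0.8 = 0.6597 ft³/s
Q = Σ qᵢ = 122.1 ft³/s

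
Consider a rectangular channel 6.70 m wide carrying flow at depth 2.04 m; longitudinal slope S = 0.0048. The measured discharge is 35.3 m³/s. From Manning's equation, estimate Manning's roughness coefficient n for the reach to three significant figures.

A = b·y = 6.70 × 2.04 = 13.67 m²
P = b + 2y = 6.70 + 2×2.04 = 10.78 m
R = A/P = 13.67/10.78 = 1.268 m
n = (1/Q)·A·R^(2/3)·S^(1/2) = (1/35.3) × 13.67 × 1.171 × 0.06928 = 0.03142

0.0314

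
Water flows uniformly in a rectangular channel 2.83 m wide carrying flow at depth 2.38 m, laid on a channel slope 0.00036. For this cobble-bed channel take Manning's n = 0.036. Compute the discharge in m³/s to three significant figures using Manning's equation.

A = b·y = 2.83 × 2.38 = 6.735 m²
P = b + 2y = 2.83 + 2×2.38 = 7.590 m
R = A/P = 6.735/7.590 = 0.8874 m
Q = (1/n)·A·R^(2/3)·S^(1/2) = (1/0.036) × 6.735 × 0.8874^(2/3) × 0.00036^(1/2) = 3.278 m³/s

3.28 m³/s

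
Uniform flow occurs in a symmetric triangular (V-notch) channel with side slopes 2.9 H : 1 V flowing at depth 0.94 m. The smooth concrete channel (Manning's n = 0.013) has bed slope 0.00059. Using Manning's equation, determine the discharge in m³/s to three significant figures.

2.79 m³/s

A = z·y² = 2.9×0.94² = 2.562 m²
P = 2y√(1+z²) = 2×0.94×√(1+2.9²) = 5.767 m
R = A/P = 2.562/5.767 = 0.4443 m
Q = (1/n)·A·R^(2/3)·S^(1/2) = (1/0.013) × 2.562 × 0.4443^(2/3) × 0.00059^(1/2) = 2.788 m³/s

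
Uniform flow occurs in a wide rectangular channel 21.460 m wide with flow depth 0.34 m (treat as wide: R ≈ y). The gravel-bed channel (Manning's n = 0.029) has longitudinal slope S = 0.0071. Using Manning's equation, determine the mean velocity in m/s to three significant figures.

A = b·y = 21.460 × 0.34 = 7.296 m²
Wide channel: R ≈ y = 0.34 m
Q = (1/n)·A·R^(2/3)·S^(1/2) = (1/0.029) × 7.296 × 0.3400^(2/3) × 0.0071^(1/2) = 10.33 m³/s
V = Q/A = 10.33/7.296 = 1.415 m/s

1.42 m/s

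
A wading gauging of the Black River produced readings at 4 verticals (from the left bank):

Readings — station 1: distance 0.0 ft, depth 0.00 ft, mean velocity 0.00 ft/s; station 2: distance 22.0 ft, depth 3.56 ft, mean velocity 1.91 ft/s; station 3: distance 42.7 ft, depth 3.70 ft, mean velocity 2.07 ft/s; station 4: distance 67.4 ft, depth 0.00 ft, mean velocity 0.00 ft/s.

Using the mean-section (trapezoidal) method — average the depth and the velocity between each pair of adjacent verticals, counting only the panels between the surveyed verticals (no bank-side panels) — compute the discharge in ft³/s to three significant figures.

Panel 1-2: Δb = 22 ft, d̄ = (0.00+3.56)/2 = 1.78, v̄ = (0.00+1.91)/2 = 0.955 → q = 22×1.78×0.955 = 37.40 ft³/s
Panel 2-3: Δb = 20.7 ft, d̄ = (3.56+3.70)/2 = 3.63, v̄ = (1.91+2.07)/2 = 1.99 → q = 20.7×3.63×1.99 = 149.5 ft³/s
Panel 3-4: Δb = 24.7 ft, d̄ = (3.70+0.00)/2 = 1.85, v̄ = (2.07+0.00)/2 = 1.035 → q = 24.7×1.85×1.035 = 47.29 ft³/s
Q = Σ q = 234.2 ft³/s

234 ft³/s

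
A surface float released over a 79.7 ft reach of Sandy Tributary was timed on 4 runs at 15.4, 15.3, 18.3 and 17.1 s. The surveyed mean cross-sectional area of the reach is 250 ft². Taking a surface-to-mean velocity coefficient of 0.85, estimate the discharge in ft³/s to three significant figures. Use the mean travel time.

1020 ft³/s

t̄ = (15.4 + 15.3 + 18.3 + 17.1) / 4 = 16.525 s
v_surface = L / t̄ = 79.7 / 16.525 = 4.823 ft/s
v_mean = 0.85 × 4.823 = 4.100 ft/s
Q = A × v_mean = 250 × 4.100 = 1025 ft³/s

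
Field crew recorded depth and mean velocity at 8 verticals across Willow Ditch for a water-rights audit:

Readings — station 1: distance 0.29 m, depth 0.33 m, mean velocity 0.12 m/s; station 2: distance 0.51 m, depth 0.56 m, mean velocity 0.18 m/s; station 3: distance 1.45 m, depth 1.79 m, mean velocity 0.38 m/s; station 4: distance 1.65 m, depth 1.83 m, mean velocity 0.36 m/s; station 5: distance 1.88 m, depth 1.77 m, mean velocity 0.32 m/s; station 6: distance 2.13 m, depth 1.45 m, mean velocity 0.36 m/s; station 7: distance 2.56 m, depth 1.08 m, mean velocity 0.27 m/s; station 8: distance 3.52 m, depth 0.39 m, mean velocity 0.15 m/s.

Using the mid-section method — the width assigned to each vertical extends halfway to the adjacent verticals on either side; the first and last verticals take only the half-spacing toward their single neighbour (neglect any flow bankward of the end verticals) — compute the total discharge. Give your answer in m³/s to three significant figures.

1.14 m³/s

w_1 = (0.51 − 0.29)/2 = 0.11 m; q_1 = 0.12 × 0.33 × 0.11 = 0.004356 m³/s
w_2 = (1.45 − 0.29)/2 = 0.58 m; q_2 = 0.18 × 0.56 × 0.58 = 0.05846 m³/s
w_3 = (1.65 − 0.51)/2 = 0.57 m; q_3 = 0.38 × 1.79 × 0.57 = 0.3877 m³/s
w_4 = (1.88 − 1.45)/2 = 0.215 m; q_4 = 0.36 × 1.83 × 0.215 = 0.1416 m³/s
w_5 = (2.13 − 1.65)/2 = 0.24 m; q_5 = 0.32 × 1.77 × 0.24 = 0.1359 m³/s
w_6 = (2.56 − 1.88)/2 = 0.34 m; q_6 = 0.36 × 1.45 × 0.34 = 0.1775 m³/s
w_7 = (3.52 − 2.13)/2 = 0.695 m; q_7 = 0.27 × 1.08 × 0.695 = 0.2027 m³/s
w_8 = (3.52 − 2.56)/2 = 0.48 m; q_8 = 0.15 × 0.39 × 0.48 = 0.02808 m³/s
Q = Σ qᵢ = 1.136 m³/s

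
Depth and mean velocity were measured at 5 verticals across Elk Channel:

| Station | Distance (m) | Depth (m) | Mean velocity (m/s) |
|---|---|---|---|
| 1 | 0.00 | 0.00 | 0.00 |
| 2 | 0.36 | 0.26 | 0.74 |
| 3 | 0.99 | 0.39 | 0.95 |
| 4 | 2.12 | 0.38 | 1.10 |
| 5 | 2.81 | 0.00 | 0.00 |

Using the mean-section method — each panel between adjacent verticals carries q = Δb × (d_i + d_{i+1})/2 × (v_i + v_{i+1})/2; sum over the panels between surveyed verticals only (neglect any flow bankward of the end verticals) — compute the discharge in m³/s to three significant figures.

Panel 1-2: Δb = 0.36 m, d̄ = (0.00+0.26)/2 = 0.13, v̄ = (0.00+0.74)/2 = 0.37 → q = 0.36×0.13×0.37 = 0.01732 m³/s
Panel 2-3: Δb = 0.63 m, d̄ = (0.26+0.39)/2 = 0.325, v̄ = (0.74+0.95)/2 = 0.845 → q = 0.63×0.325×0.845 = 0.1730 m³/s
Panel 3-4: Δb = 1.13 m, d̄ = (0.39+0.38)/2 = 0.385, v̄ = (0.95+1.10)/2 = 1.025 → q = 1.13×0.385×1.025 = 0.4459 m³/s
Panel 4-5: Δb = 0.69 m, d̄ = (0.38+0.00)/2 = 0.19, v̄ = (1.10+0.00)/2 = 0.55 → q = 0.69×0.19×0.55 = 0.07211 m³/s
Q = Σ q = 0.7084 m³/s

0.708 m³/s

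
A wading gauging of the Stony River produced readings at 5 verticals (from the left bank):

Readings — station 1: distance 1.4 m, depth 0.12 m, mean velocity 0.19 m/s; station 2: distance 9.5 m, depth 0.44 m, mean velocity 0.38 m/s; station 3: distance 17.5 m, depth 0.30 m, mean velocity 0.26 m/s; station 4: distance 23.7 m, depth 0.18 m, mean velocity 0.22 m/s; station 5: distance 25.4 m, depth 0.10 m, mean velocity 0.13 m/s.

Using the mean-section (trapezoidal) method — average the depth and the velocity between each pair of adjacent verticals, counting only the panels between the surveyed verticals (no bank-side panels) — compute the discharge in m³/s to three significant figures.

1.99 m³/s

Panel 1-2: Δb = 8.1 m, d̄ = (0.12+0.44)/2 = 0.28, v̄ = (0.19+0.38)/2 = 0.285 → q = 8.1×0.28×0.285 = 0.6464 m³/s
Panel 2-3: Δb = 8 m, d̄ = (0.44+0.30)/2 = 0.37, v̄ = (0.38+0.26)/2 = 0.32 → q = 8×0.37×0.32 = 0.9472 m³/s
Panel 3-4: Δb = 6.2 m, d̄ = (0.30+0.18)/2 = 0.24, v̄ = (0.26+0.22)/2 = 0.24 → q = 6.2×0.24×0.24 = 0.3571 m³/s
Panel 4-5: Δb = 1.7 m, d̄ = (0.18+0.10)/2 = 0.14, v̄ = (0.22+0.13)/2 = 0.175 → q = 1.7×0.14×0.175 = 0.04165 m³/s
Q = Σ q = 1.992 m³/s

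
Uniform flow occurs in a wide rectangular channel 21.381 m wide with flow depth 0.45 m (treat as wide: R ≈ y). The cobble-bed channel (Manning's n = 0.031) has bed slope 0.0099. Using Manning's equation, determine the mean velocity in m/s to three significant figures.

1.88 m/s

A = b·y = 21.381 × 0.45 = 9.621 m²
Wide channel: R ≈ y = 0.45 m
Q = (1/n)·A·R^(2/3)·S^(1/2) = (1/0.031) × 9.621 × 0.4500^(2/3) × 0.0099^(1/2) = 18.13 m³/s
V = Q/A = 18.13/9.621 = 1.885 m/s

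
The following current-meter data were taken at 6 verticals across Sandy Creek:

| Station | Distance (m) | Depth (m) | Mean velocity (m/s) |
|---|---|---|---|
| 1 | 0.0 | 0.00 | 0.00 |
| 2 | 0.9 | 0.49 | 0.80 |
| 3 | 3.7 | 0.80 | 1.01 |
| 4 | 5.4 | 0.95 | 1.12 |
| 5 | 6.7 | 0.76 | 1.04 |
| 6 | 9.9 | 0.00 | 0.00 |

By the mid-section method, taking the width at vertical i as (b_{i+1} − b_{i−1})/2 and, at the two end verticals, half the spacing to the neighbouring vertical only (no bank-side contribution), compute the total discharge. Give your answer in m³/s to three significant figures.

5.92 m³/s

w_2 = (3.7 − 0.0)/2 = 1.85 m; q_2 = 0.80 × 0.49 × 1.85 = 0.7252 m³/s
w_3 = (5.4 − 0.9)/2 = 2.25 m; q_3 = 1.01 × 0.80 × 2.25 = 1.818 m³/s
w_4 = (6.7 − 3.7)/2 = 1.5 m; q_4 = 1.12 × 0.95 × 1.5 = 1.596 m³/s
w_5 = (9.9 − 5.4)/2 = 2.25 m; q_5 = 1.04 × 0.76 × 2.25 = 1.778 m³/s
Stations 1, 6 contribute zero (depth or velocity is 0).
Q = Σ qᵢ = 5.918 m³/s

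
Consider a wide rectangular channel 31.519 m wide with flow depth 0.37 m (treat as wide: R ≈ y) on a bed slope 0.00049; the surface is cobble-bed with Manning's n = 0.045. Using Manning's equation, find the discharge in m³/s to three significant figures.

A = b·y = 31.519 × 0.37 = 11.66 m²
Wide channel: R ≈ y = 0.37 m
Q = (1/n)·A·R^(2/3)·S^(1/2) = (1/0.045) × 11.66 × 0.3700^(2/3) × 0.00049^(1/2) = 2.957 m³/s

2.96 m³/s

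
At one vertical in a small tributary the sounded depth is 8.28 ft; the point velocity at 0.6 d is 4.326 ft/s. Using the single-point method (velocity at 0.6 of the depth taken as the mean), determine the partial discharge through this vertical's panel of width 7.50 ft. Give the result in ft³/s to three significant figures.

v̄ = v₀.₆ = 4.326 ft/s
q = v̄ × d × w = 4.326 × 8.28 × 7.50 = 268.6 ft³/s

269 ft³/s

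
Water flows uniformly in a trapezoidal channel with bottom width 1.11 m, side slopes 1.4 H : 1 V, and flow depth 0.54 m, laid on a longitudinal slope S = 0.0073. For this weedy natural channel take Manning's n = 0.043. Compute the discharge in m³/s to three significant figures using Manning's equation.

A = (b + z·y)·y = (1.11 + 1.4×0.54)×0.54 = 1.008 m²
P = b + 2y√(1+z²) = 1.11 + 2×0.54×√(1+1.4²) = 2.968 m
R = A/P = 1.008/2.968 = 0.3395 m
Q = (1/n)·A·R^(2/3)·S^(1/2) = (1/0.043) × 1.008 × 0.3395^(2/3) × 0.0073^(1/2) = 0.9744 m³/s

0.974 m³/s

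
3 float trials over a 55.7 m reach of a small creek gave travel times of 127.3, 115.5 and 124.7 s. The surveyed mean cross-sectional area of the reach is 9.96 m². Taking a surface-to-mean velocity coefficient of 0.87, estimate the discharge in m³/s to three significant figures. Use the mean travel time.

t̄ = (127.3 + 115.5 + 124.7) / 3 = 122.5 s
v_surface = L / t̄ = 55.7 / 122.5 = 0.4547 m/s
v_mean = 0.87 × 0.4547 = 0.3956 m/s
Q = A × v_mean = 9.96 × 0.3956 = 3.940 m³/s

3.94 m³/s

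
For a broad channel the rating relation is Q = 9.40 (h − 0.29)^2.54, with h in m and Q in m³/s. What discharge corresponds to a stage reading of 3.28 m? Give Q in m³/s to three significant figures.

Q = 9.40 × (3.28 − 0.29)^2.54 = 9.40 × 2.99^2.54 = 151.8 m³/s

152 m³/s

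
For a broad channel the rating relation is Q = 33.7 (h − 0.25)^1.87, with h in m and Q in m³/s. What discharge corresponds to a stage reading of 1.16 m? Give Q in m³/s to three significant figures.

Q = 33.7 × (1.16 − 0.25)^1.87 = 33.7 × 0.91^1.87 = 28.25 m³/s

28.3 m³/s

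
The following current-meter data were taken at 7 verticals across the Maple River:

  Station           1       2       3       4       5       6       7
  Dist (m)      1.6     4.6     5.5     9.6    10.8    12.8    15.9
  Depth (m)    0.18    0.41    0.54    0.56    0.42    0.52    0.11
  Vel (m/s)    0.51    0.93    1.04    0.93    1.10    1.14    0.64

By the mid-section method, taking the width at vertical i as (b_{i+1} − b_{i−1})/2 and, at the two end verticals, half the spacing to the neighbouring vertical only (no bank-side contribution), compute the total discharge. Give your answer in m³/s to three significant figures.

w_1 = (4.6 − 1.6)/2 = 1.5 m; q_1 = 0.51 × 0.18 × 1.5 = 0.1377 m³/s
w_2 = (5.5 − 1.6)/2 = 1.95 m; q_2 = 0.93 × 0.41 × 1.95 = 0.7435 m³/s
w_3 = (9.6 − 4.6)/2 = 2.5 m; q_3 = 1.04 × 0.54 × 2.5 = 1.404 m³/s
w_4 = (10.8 − 5.5)/2 = 2.65 m; q_4 = 0.93 × 0.56 × 2.65 = 1.380 m³/s
w_5 = (12.8 − 9.6)/2 = 1.6 m; q_5 = 1.10 × 0.42 × 1.6 = 0.7392 m³/s
w_6 = (15.9 − 10.8)/2 = 2.55 m; q_6 = 1.14 × 0.52 × 2.55 = 1.512 m³/s
w_7 = (15.9 − 12.8)/2 = 1.55 m; q_7 = 0.64 × 0.11 × 1.55 = 0.1091 m³/s
Q = Σ qᵢ = 6.025 m³/s

6.03 m³/s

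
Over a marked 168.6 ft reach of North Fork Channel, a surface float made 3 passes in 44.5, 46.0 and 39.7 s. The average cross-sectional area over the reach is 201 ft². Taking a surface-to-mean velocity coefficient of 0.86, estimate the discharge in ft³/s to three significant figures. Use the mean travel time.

t̄ = (44.5 + 46.0 + 39.7) / 3 = 43.4 s
v_surface = L / t̄ = 168.6 / 43.4 = 3.885 ft/s
v_mean = 0.86 × 3.885 = 3.341 ft/s
Q = A × v_mean = 201 × 3.341 = 671.5 ft³/s

672 ft³/s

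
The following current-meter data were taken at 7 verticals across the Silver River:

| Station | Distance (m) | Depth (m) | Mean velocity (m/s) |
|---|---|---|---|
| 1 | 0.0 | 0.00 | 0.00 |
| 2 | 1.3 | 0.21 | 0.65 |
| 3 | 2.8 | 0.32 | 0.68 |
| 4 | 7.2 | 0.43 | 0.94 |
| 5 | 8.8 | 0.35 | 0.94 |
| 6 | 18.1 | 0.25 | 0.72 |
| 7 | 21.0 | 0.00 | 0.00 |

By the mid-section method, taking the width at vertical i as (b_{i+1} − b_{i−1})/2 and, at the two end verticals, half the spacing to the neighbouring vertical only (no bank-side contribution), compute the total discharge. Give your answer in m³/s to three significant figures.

w_2 = (2.8 − 0.0)/2 = 1.4 m; q_2 = 0.65 × 0.21 × 1.4 = 0.1911 m³/s
w_3 = (7.2 − 1.3)/2 = 2.95 m; q_3 = 0.68 × 0.32 × 2.95 = 0.6419 m³/s
w_4 = (8.8 − 2.8)/2 = 3 m; q_4 = 0.94 × 0.43 × 3 = 1.213 m³/s
w_5 = (18.1 − 7.2)/2 = 5.45 m; q_5 = 0.94 × 0.35 × 5.45 = 1.793 m³/s
w_6 = (21.0 − 8.8)/2 = 6.1 m; q_6 = 0.72 × 0.25 × 6.1 = 1.098 m³/s
Stations 1, 7 contribute zero (depth or velocity is 0).
Q = Σ qᵢ = 4.937 m³/s

4.94 m³/s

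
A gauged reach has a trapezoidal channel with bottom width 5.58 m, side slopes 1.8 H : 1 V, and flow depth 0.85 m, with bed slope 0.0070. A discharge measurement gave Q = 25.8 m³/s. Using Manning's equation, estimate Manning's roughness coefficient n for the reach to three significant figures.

0.0149

A = (b + z·y)·y = (5.58 + 1.8×0.85)×0.85 = 6.044 m²
P = b + 2y√(1+z²) = 5.58 + 2×0.85×√(1+1.8²) = 9.081 m
R = A/P = 6.044/9.081 = 0.6655 m
n = (1/Q)·A·R^(2/3)·S^(1/2) = (1/25.8) × 6.044 × 0.7623 × 0.08367 = 0.01494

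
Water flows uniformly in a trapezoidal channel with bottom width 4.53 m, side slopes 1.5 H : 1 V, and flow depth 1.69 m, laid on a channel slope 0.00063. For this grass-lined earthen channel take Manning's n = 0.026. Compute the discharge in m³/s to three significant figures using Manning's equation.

12.5 m³/s

A = (b + z·y)·y = (4.53 + 1.5×1.69)×1.69 = 11.94 m²
P = b + 2y√(1+z²) = 4.53 + 2×1.69×√(1+1.5²) = 10.62 m
R = A/P = 11.94/10.62 = 1.124 m
Q = (1/n)·A·R^(2/3)·S^(1/2) = (1/0.026) × 11.94 × 1.124^(2/3) × 0.00063^(1/2) = 12.46 m³/s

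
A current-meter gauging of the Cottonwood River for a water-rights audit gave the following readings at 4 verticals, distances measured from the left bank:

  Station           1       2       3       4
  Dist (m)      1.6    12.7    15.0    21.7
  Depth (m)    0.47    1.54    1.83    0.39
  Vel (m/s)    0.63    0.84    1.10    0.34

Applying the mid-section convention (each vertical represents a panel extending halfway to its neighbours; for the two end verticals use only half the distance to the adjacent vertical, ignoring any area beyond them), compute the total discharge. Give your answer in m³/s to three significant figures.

w_1 = (12.7 − 1.6)/2 = 5.55 m; q_1 = 0.63 × 0.47 × 5.55 = 1.643 m³/s
w_2 = (15.0 − 1.6)/2 = 6.7 m; q_2 = 0.84 × 1.54 × 6.7 = 8.667 m³/s
w_3 = (21.7 − 12.7)/2 = 4.5 m; q_3 = 1.10 × 1.83 × 4.5 = 9.059 m³/s
w_4 = (21.7 − 15.0)/2 = 3.35 m; q_4 = 0.34 × 0.39 × 3.35 = 0.4442 m³/s
Q = Σ qᵢ = 19.81 m³/s

19.8 m³/s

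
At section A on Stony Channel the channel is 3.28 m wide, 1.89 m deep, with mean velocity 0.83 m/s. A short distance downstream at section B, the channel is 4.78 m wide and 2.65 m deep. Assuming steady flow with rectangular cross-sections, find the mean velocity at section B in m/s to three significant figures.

0.406 m/s

Q = A₁V₁ = (3.28×1.89) × 0.83 = 5.145 m³/s
A₂ = 4.78 × 2.65 = 12.67 m²
V₂ = Q/A₂ = 5.145/12.67 = 0.4062 m/s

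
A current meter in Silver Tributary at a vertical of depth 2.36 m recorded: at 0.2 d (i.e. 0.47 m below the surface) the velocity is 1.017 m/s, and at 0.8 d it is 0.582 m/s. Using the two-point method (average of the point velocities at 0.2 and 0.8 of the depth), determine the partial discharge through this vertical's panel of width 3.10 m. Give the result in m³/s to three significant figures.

5.85 m³/s

v̄ = (1.017 + 0.582) / 2 = 0.7995 m/s
q = v̄ × d × w = 0.7995 × 2.36 × 3.10 = 5.849 m³/s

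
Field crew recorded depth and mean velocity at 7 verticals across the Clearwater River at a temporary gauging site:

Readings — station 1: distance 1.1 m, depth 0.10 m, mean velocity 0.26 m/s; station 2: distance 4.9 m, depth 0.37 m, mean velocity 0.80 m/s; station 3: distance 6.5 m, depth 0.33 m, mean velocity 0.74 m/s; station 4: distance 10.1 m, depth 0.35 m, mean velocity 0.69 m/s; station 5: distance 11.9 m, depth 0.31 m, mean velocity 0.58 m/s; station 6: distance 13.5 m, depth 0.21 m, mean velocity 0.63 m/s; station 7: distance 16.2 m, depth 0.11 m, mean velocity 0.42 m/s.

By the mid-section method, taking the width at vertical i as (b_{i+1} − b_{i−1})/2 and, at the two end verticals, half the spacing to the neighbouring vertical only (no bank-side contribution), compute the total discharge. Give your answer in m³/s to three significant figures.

w_1 = (4.9 − 1.1)/2 = 1.9 m; q_1 = 0.26 × 0.10 × 1.9 = 0.04940 m³/s
w_2 = (6.5 − 1.1)/2 = 2.7 m; q_2 = 0.80 × 0.37 × 2.7 = 0.7992 m³/s
w_3 = (10.1 − 4.9)/2 = 2.6 m; q_3 = 0.74 × 0.33 × 2.6 = 0.6349 m³/s
w_4 = (11.9 − 6.5)/2 = 2.7 m; q_4 = 0.69 × 0.35 × 2.7 = 0.6521 m³/s
w_5 = (13.5 − 10.1)/2 = 1.7 m; q_5 = 0.58 × 0.31 × 1.7 = 0.3057 m³/s
w_6 = (16.2 − 11.9)/2 = 2.15 m; q_6 = 0.63 × 0.21 × 2.15 = 0.2844 m³/s
w_7 = (16.2 − 13.5)/2 = 1.35 m; q_7 = 0.42 × 0.11 × 1.35 = 0.06237 m³/s
Q = Σ qᵢ = 2.788 m³/s

2.79 m³/s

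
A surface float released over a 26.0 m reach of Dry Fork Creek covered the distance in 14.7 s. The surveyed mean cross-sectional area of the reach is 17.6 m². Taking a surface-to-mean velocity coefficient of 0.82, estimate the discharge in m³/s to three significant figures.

v_surface = L / t̄ = 26.0 / 14.7 = 1.769 m/s
v_mean = 0.82 × 1.769 = 1.450 m/s
Q = A × v_mean = 17.6 × 1.450 = 25.53 m³/s

25.5 m³/s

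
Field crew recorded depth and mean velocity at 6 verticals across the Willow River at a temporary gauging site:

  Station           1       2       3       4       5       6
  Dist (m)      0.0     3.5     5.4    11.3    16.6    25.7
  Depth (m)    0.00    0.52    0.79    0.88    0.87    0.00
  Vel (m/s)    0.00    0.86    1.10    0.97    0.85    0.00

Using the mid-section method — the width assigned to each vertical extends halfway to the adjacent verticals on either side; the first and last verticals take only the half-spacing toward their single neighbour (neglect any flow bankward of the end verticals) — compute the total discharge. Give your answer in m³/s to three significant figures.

14.7 m³/s

w_2 = (5.4 − 0.0)/2 = 2.7 m; q_2 = 0.86 × 0.52 × 2.7 = 1.207 m³/s
w_3 = (11.3 − 3.5)/2 = 3.9 m; q_3 = 1.10 × 0.79 × 3.9 = 3.389 m³/s
w_4 = (16.6 − 5.4)/2 = 5.6 m; q_4 = 0.97 × 0.88 × 5.6 = 4.780 m³/s
w_5 = (25.7 − 11.3)/2 = 7.2 m; q_5 = 0.85 × 0.87 × 7.2 = 5.324 m³/s
Stations 1, 6 contribute zero (depth or velocity is 0).
Q = Σ qᵢ = 14.70 m³/s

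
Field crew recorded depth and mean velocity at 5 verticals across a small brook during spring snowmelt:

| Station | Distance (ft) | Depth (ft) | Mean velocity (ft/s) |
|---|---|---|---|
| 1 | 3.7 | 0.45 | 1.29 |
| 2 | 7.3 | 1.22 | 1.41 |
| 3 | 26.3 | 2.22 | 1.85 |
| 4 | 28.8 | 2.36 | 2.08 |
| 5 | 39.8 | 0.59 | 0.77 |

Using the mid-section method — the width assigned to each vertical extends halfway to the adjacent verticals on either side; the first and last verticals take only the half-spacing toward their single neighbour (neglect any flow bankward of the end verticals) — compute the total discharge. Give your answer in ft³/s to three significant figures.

w_1 = (7.3 − 3.7)/2 = 1.8 ft; q_1 = 1.29 × 0.45 × 1.8 = 1.045 ft³/s
w_2 = (26.3 − 3.7)/2 = 11.3 ft; q_2 = 1.41 × 1.22 × 11.3 = 19.44 ft³/s
w_3 = (28.8 − 7.3)/2 = 10.75 ft; q_3 = 1.85 × 2.22 × 10.75 = 44.15 ft³/s
w_4 = (39.8 − 26.3)/2 = 6.75 ft; q_4 = 2.08 × 2.36 × 6.75 = 33.13 ft³/s
w_5 = (39.8 − 28.8)/2 = 5.5 ft; q_5 = 0.77 × 0.59 × 5.5 = 2.499 ft³/s
Q = Σ qᵢ = 100.3 ft³/s

100 ft³/s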